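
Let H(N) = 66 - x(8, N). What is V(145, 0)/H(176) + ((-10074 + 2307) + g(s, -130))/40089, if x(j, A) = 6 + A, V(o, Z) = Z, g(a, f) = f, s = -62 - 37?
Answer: -7897/40089 ≈ -0.19699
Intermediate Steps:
s = -99
H(N) = 60 - N (H(N) = 66 - (6 + N) = 66 + (-6 - N) = 60 - N)
V(145, 0)/H(176) + ((-10074 + 2307) + g(s, -130))/40089 = 0/(60 - 1*176) + ((-10074 + 2307) - 130)/40089 = 0/(60 - 176) + (-7767 - 130)*(1/40089) = 0/(-116) - 7897*1/40089 = 0*(-1/116) - 7897/40089 = 0 - 7897/40089 = -7897/40089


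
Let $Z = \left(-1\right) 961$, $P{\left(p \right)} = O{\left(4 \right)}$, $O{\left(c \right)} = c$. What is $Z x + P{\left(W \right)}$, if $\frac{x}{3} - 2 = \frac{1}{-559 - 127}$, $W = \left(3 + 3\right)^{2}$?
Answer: $- \frac{3949849}{686} \approx -5757.8$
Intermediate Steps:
$W = 36$ ($W = 6^{2} = 36$)
$x = \frac{4113}{686}$ ($x = 6 + \frac{3}{-559 - 127} = 6 + \frac{3}{-686} = 6 + 3 \left(- \frac{1}{686}\right) = 6 - \frac{3}{686} = \frac{4113}{686} \approx 5.9956$)
$P{\left(p \right)} = 4$
$Z = -961$
$Z x + P{\left(W \right)} = \left(-961\right) \frac{4113}{686} + 4 = - \frac{3952593}{686} + 4 = - \frac{3949849}{686}$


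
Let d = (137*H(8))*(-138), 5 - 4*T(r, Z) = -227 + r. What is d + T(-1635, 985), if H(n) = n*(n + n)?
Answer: -9678005/4 ≈ -2.4195e+6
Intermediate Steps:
H(n) = 2*n² (H(n) = n*(2*n) = 2*n²)
T(r, Z) = 58 - r/4 (T(r, Z) = 5/4 - (-227 + r)/4 = 5/4 + (227/4 - r/4) = 58 - r/4)
d = -2419968 (d = (137*(2*8²))*(-138) = (137*(2*64))*(-138) = (137*128)*(-138) = 17536*(-138) = -2419968)
d + T(-1635, 985) = -2419968 + (58 - ¼*(-1635)) = -2419968 + (58 + 1635/4) = -2419968 + 1867/4 = -9678005/4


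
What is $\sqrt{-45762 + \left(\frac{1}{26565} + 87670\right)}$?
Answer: $\frac{\sqrt{29574443147865}}{26565} \approx 204.71$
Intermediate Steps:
$\sqrt{-45762 + \left(\frac{1}{26565} + 87670\right)} = \sqrt{-45762 + \frac{2328953551}{26565}} = \sqrt{\frac{1113286021}{26565}} = \frac{\sqrt{29574443147865}}{26565}$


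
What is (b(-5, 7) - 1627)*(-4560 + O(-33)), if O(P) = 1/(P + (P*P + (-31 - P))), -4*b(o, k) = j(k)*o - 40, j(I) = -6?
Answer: 15674732271/2116 ≈ 7.4077e+6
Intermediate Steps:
b(o, k) = 10 + 3*o/2 (b(o, k) = -(-6*o - 40)/4 = -(-40 - 6*o)/4 = 10 + 3*o/2)
O(P) = 1/(-31 + P**2) (O(P) = 1/(P + (P**2 + (-31 - P))) = 1/(P + (-31 + P**2 - P)) = 1/(-31 + P**2))
(b(-5, 7) - 1627)*(-4560 + O(-33)) = ((10 + (3/2)*(-5)) - 1627)*(-4560 + 1/(-31 + (-33)**2)) = ((10 - 15/2) - 1627)*(-4560 + 1/(-31 + 1089)) = (5/2 - 1627)*(-4560 + 1/1058) = -3249*(-4560 + 1/1058)/2 = -3249/2*(-4824479/1058) = 15674732271/2116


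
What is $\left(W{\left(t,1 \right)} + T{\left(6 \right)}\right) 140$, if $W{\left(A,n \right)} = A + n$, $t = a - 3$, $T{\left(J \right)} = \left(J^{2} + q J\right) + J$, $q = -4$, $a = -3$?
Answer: $1820$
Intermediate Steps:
$T{\left(J \right)} = J^{2} - 3 J$ ($T{\left(J \right)} = \left(J^{2} - 4 J\right) + J = J^{2} - 3 J$)
$t = -6$ ($t = -3 - 3 = -6$)
$\left(W{\left(t,1 \right)} + T{\left(6 \right)}\right) 140 = \left(\left(-6 + 1\right) + 6 \left(-3 + 6\right)\right) 140 = \left(-5 + 6 \cdot 3\right) 140 = \left(-5 + 18\right) 140 = 13 \cdot 140 = 1820$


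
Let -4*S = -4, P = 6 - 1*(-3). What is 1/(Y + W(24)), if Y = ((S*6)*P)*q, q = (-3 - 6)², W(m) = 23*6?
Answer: 1/4512 ≈ 0.00022163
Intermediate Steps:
P = 9 (P = 6 + 3 = 9)
S = 1 (S = -¼*(-4) = 1)
W(m) = 138
q = 81 (q = (-9)² = 81)
Y = 4374 (Y = ((1*6)*9)*81 = (6*9)*81 = 54*81 = 4374)
1/(Y + W(24)) = 1/(4374 + 138) = 1/4512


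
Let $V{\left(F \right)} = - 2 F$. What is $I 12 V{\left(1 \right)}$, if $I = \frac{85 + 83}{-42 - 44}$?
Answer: $\frac{2016}{43} \approx 46.884$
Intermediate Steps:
$I = - \frac{84}{43}$ ($I = \frac{168}{-86} = 168 \left(- \frac{1}{86}\right) = - \frac{84}{43} \approx -1.9535$)
$I 12 V{\left(1 \right)} = - \frac{84 \cdot 12 \left(\left(-2\right) 1\right)}{43} = - \frac{84 \cdot 12 \left(-2\right)}{43} = \left(- \frac{84}{43}\right) \left(-24\right) = \frac{2016}{43}$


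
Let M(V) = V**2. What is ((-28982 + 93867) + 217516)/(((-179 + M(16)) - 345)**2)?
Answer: 282401/71824 ≈ 3.9318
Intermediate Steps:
((-28982 + 93867) + 217516)/(((-179 + M(16)) - 345)**2) = ((-28982 + 93867) + 217516)/(((-179 + 16**2) - 345)**2) = (64885 + 217516)/(((-179 + 256) - 345)**2) = 282401/((77 - 345)**2) = 282401/((-268)**2) = 282401/71824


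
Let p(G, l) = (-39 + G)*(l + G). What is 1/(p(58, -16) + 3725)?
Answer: 1/4523 ≈ 0.00022109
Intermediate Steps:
p(G, l) = (-39 + G)*(G + l)
1/(p(58, -16) + 3725) = 1/((58² - 39*58 - 39*(-16) + 58*(-16)) + 3725) = 1/((3364 - 2262 + 624 - 928) + 3725) = 1/(798 + 3725) = 1/4523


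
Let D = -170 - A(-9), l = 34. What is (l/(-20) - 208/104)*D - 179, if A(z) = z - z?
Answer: 450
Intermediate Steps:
A(z) = 0
D = -170 (D = -170 - 1*0 = -170 + 0 = -170)
(l/(-20) - 208/104)*D - 179 = (34/(-20) - 208/104)*(-170) - 179 = (34*(-1/20) - 208*1/104)*(-170) - 179 = (-17/10 - 2)*(-170) - 179 = -37/10*(-170) - 179 = 629 - 179 = 450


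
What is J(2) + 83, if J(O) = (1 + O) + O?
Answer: 88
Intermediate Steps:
J(O) = 1 + 2*O
J(2) + 83 = (1 + 2*2) + 83 = (1 + 4) + 83 = 5 + 83 = 88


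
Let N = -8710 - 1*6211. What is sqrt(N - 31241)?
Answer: I*sqrt(46162) ≈ 214.85*I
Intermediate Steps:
N = -14921 (N = -8710 - 6211 = -14921)
sqrt(N - 31241) = sqrt(-14921 - 31241) = sqrt(-46162) = I*sqrt(46162)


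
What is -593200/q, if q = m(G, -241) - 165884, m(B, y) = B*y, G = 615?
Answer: 593200/314099 ≈ 1.8886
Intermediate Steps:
q = -314099 (q = 615*(-241) - 165884 = -148215 - 165884 = -314099)
-593200/q = -593200/(-314099) = -593200*(-1/314099) = 593200/314099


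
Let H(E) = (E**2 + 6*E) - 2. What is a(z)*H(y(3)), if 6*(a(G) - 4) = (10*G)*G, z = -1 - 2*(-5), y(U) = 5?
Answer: 7367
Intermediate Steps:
z = 9 (z = -1 + 10 = 9)
a(G) = 4 + 5*G**2/3 (a(G) = 4 + ((10*G)*G)/6 = 4 + (10*G**2)/6 = 4 + 5*G**2/3)
H(E) = -2 + E**2 + 6*E
a(z)*H(y(3)) = (4 + (5/3)*9**2)*(-2 + 5**2 + 6*5) = (4 + (5/3)*81)*(-2 + 25 + 30) = (4 + 135)*53 = 139*53 = 7367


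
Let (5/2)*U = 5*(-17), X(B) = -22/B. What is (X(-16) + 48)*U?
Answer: -6715/4 ≈ -1678.8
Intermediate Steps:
U = -34 (U = 2*(5*(-17))/5 = (⅖)*(-85) = -34)
(X(-16) + 48)*U = (-22/(-16) + 48)*(-34) = (-22*(-1/16) + 48)*(-34) = (11/8 + 48)*(-34) = (395/8)*(-34) = -6715/4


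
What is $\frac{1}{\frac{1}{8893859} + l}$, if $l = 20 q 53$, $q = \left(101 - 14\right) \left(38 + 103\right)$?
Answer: $\frac{8893859}{115647026454181} \approx 7.6905 \cdot 10^{-8}$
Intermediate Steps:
$q = 12267$ ($q = 87 \cdot 141 = 12267$)
$l = 13003020$ ($l = 20 \cdot 12267 \cdot 53 = 245340 \cdot 53 = 13003020$)
$\frac{1}{\frac{1}{8893859} + l} = \frac{1}{\frac{1}{8893859} + 13003020} = \frac{1}{\frac{115647026454181}{8893859}} = \frac{8893859}{115647026454181}$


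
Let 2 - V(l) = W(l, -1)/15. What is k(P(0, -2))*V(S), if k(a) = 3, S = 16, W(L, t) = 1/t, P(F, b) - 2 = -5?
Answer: 31/5 ≈ 6.2000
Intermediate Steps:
P(F, b) = -3 (P(F, b) = 2 - 5 = -3)
V(l) = 31/15 (V(l) = 2 - 1/((-1)*15) = 2 - (-1)/15 = 2 - 1*(-1/15) = 2 + 1/15 = 31/15)
k(P(0, -2))*V(S) = 3*(31/15) = 31/5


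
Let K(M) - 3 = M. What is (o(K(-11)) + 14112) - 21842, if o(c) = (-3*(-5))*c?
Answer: -7850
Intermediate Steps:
K(M) = 3 + M
o(c) = 15*c
(o(K(-11)) + 14112) - 21842 = (15*(3 - 11) + 14112) - 21842 = (15*(-8) + 14112) - 21842 = (-120 + 14112) - 21842 = 13992 - 21842 = -7850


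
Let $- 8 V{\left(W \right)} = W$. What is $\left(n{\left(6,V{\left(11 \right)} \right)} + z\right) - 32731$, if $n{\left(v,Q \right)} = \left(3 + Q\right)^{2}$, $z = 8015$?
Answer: $- \frac{1581655}{64} \approx -24713.0$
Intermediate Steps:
$V{\left(W \right)} = - \frac{W}{8}$
$\left(n{\left(6,V{\left(11 \right)} \right)} + z\right) - 32731 = \left(\left(3 - \frac{11}{8}\right)^{2} + 8015\right) - 32731 = \left(\left(\frac{13}{8}\right)^{2} + 8015\right) - 32731 = \left(\frac{169}{64} + 8015\right) - 32731 = \frac{513129}{64} - 32731 = - \frac{1581655}{64}$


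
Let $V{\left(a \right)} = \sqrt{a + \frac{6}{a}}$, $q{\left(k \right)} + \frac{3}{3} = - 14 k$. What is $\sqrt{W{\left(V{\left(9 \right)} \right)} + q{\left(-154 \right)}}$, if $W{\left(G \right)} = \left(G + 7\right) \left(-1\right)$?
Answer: $\frac{\sqrt{19332 - 3 \sqrt{87}}}{3} \approx 46.313$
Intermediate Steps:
$q{\left(k \right)} = -1 - 14 k$
$W{\left(G \right)} = -7 - G$ ($W{\left(G \right)} = \left(7 + G\right) \left(-1\right) = -7 - G$)
$\sqrt{W{\left(V{\left(9 \right)} \right)} + q{\left(-154 \right)}} = \sqrt{\left(-7 - \sqrt{9 + \frac{6}{9}}\right) - -2155} = \sqrt{\left(-7 - \sqrt{9 + 6 \cdot \frac{1}{9}}\right) + \left(-1 + 2156\right)} = \sqrt{\left(-7 - \sqrt{9 + \frac{2}{3}}\right) + 2155} = \sqrt{\left(-7 - \sqrt{\frac{29}{3}}\right) + 2155} = \sqrt{\left(-7 - \frac{\sqrt{87}}{3}\right) + 2155} = \sqrt{2148 - \frac{\sqrt{87}}{3}}$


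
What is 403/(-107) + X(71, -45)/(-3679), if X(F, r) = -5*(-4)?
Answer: -1484777/393653 ≈ -3.7718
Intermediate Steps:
X(F, r) = 20
403/(-107) + X(71, -45)/(-3679) = 403/(-107) + 20/(-3679) = 403*(-1/107) + 20*(-1/3679) = -403/107 - 20/3679 = -1484777/393653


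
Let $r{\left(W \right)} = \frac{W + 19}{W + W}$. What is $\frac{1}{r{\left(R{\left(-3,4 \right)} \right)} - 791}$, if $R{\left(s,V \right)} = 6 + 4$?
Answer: $- \frac{20}{15791} \approx -0.0012665$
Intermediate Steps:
$R{\left(s,V \right)} = 10$
$r{\left(W \right)} = \frac{19 + W}{2 W}$
$\frac{1}{r{\left(R{\left(-3,4 \right)} \right)} - 791} = \frac{1}{\frac{19 + 10}{2 \cdot 10} - 791} = \frac{1}{\frac{1}{2} \cdot \frac{1}{10} \cdot 29 - 791} = \frac{1}{\frac{29}{20} - 791} = \frac{1}{- \frac{15791}{20}} = - \frac{20}{15791}$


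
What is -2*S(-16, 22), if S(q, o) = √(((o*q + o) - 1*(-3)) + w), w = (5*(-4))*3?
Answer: -6*I*√43 ≈ -39.345*I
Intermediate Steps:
w = -60 (w = -20*3 = -60)
S(q, o) = √(-57 + o + o*q) (S(q, o) = √(((o*q + o) - 1*(-3)) - 60) = √(((o + o*q) + 3) - 60) = √((3 + o + o*q) - 60) = √(-57 + o + o*q))
-2*S(-16, 22) = -2*√(-57 + 22 + 22*(-16)) = -2*√(-57 + 22 - 352) = -6*I*√43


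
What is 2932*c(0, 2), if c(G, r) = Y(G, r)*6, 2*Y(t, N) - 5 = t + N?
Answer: 61572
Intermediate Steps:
Y(t, N) = 5/2 + N/2 + t/2 (Y(t, N) = 5/2 + (t + N)/2 = 5/2 + (N + t)/2 = 5/2 + (N/2 + t/2) = 5/2 + N/2 + t/2)
c(G, r) = 15 + 3*G + 3*r (c(G, r) = (5/2 + r/2 + G/2)*6 = (5/2 + G/2 + r/2)*6 = 15 + 3*G + 3*r)
2932*c(0, 2) = 2932*(15 + 3*0 + 3*2) = 2932*(15 + 0 + 6) = 2932*21 = 61572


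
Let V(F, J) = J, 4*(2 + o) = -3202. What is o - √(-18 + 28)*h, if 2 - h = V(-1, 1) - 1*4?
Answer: -1605/2 - 5*√10 ≈ -818.31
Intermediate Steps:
o = -1605/2 (o = -2 + (¼)*(-3202) = -2 - 1601/2 = -1605/2 ≈ -802.50)
h = 5 (h = 2 - (1 - 1*4) = 2 - (1 - 4) = 2 - 1*(-3) = 2 + 3 = 5)
o - √(-18 + 28)*h = -1605/2 - √(-18 + 28)*5 = -1605/2 - √10*5 = -1605/2 - 5*√10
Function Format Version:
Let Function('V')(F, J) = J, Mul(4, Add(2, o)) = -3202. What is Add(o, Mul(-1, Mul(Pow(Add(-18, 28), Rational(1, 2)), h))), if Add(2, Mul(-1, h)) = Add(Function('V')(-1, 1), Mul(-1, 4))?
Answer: Add(Rational(-1605, 2), Mul(-5, Pow(10, Rational(1, 2)))) ≈ -818.31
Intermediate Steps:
o = Rational(-1605, 2) (o = Add(-2, Mul(Rational(1, 4), -3202)) = Add(-2, Rational(-1601, 2)) = Rational(-1605, 2) ≈ -802.50)
h = 5 (h = Add(2, Mul(-1, Add(1, Mul(-1, 4)))) = Add(2, Mul(-1, Add(1, -4))) = Add(2, Mul(-1, -3)) = Add(2, 3) = 5)
Add(o, Mul(-1, Mul(Pow(Add(-18, 28), Rational(1, 2)), h))) = Add(Rational(-1605, 2), Mul(-1, Mul(Pow(Add(-18, 28), Rational(1, 2)), 5))) = Add(Rational(-1605, 2), Mul(-1, Mul(Pow(10, Rational(1, 2)), 5))) = Add(Rational(-1605, 2), Mul(-1, Mul(5, Pow(10, Rational(1, 2))))) = Add(Rational(-1605, 2), Mul(-5, Pow(10, Rational(1, 2))))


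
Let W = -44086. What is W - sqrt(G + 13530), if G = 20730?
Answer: -44086 - 2*sqrt(8565) ≈ -44271.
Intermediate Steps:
W - sqrt(G + 13530) = -44086 - sqrt(20730 + 13530) = -44086 - sqrt(34260) = -44086 - 2*sqrt(8565)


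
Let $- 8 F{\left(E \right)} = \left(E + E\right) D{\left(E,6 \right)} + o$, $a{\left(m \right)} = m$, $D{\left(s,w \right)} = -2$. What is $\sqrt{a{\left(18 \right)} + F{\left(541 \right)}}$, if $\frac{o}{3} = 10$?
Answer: $\frac{\sqrt{1139}}{2} \approx 16.875$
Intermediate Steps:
$o = 30$ ($o = 3 \cdot 10 = 30$)
$F{\left(E \right)} = - \frac{15}{4} + \frac{E}{2}$ ($F{\left(E \right)} = - \frac{\left(E + E\right) \left(-2\right) + 30}{8} = - \frac{2 E \left(-2\right) + 30}{8} = - \frac{- 4 E + 30}{8} = - \frac{30 - 4 E}{8} = - \frac{15}{4} + \frac{E}{2}$)
$\sqrt{a{\left(18 \right)} + F{\left(541 \right)}} = \sqrt{18 + \left(- \frac{15}{4} + \frac{1}{2} \cdot 541\right)} = \sqrt{18 + \left(- \frac{15}{4} + \frac{541}{2}\right)} = \sqrt{18 + \frac{1067}{4}} = \sqrt{\frac{1139}{4}} = \frac{\sqrt{1139}}{2}$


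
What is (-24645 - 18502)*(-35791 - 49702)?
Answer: 3688766471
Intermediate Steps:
(-24645 - 18502)*(-35791 - 49702) = -43147*(-85493) = 3688766471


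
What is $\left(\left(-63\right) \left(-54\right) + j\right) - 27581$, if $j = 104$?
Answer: $-24075$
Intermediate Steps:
$\left(\left(-63\right) \left(-54\right) + j\right) - 27581 = \left(\left(-63\right) \left(-54\right) + 104\right) - 27581 = \left(3402 + 104\right) - 27581 = 3506 - 27581 = -24075$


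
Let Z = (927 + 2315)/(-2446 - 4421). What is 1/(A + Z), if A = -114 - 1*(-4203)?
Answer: 6867/28075921 ≈ 0.00024459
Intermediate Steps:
A = 4089 (A = -114 + 4203 = 4089)
Z = -3242/6867 (Z = 3242/(-6867) = 3242*(-1/6867) = -3242/6867 ≈ -0.47211)
1/(A + Z) = 1/(4089 - 3242/6867) = 1/(28075921/6867) = 6867/28075921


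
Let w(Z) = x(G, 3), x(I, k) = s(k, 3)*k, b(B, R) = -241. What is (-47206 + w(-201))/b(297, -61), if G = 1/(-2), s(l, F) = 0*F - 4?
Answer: 47218/241 ≈ 195.93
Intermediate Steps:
s(l, F) = -4 (s(l, F) = 0 - 4 = -4)
G = -1/2 ≈ -0.50000
x(I, k) = -4*k
w(Z) = -12 (w(Z) = -4*3 = -12)
(-47206 + w(-201))/b(297, -61) = (-47206 - 12)/(-241) = -47218*(-1/241) = 47218/241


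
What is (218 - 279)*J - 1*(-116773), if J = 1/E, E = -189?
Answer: 22070158/189 ≈ 1.1677e+5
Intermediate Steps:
J = -1/189 (J = 1/(-189) = -1/189 ≈ -0.0052910)
(218 - 279)*J - 1*(-116773) = (218 - 279)*(-1/189) - 1*(-116773) = -61*(-1/189) + 116773 = 61/189 + 116773 = 22070158/189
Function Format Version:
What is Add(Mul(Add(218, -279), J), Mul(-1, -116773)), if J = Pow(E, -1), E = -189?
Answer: Rational(22070158, 189) ≈ 1.1677e+5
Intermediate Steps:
J = Rational(-1, 189) (J = Pow(-189, -1) = Rational(-1, 189) ≈ -0.0052910)
Add(Mul(Add(218, -279), J), Mul(-1, -116773)) = Add(Mul(Add(218, -279), Rational(-1, 189)), Mul(-1, -116773)) = Add(Mul(-61, Rational(-1, 189)), 116773) = Add(Rational(61, 189), 116773) = Rational(22070158, 189)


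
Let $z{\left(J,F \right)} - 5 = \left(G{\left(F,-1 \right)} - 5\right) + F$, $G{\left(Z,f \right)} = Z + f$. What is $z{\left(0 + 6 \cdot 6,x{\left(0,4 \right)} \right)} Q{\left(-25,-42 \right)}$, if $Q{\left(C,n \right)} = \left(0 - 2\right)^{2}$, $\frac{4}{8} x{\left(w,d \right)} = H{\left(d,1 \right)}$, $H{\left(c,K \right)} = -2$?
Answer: $-36$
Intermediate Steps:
$x{\left(w,d \right)} = -4$ ($x{\left(w,d \right)} = 2 \left(-2\right) = -4$)
$Q{\left(C,n \right)} = 4$ ($Q{\left(C,n \right)} = \left(-2\right)^{2} = 4$)
$z{\left(J,F \right)} = -1 + 2 F$ ($z{\left(J,F \right)} = 5 + \left(\left(\left(F - 1\right) - 5\right) + F\right) = 5 + \left(\left(\left(-1 + F\right) - 5\right) + F\right) = 5 + \left(\left(-6 + F\right) + F\right) = 5 + \left(-6 + 2 F\right) = -1 + 2 F$)
$z{\left(0 + 6 \cdot 6,x{\left(0,4 \right)} \right)} Q{\left(-25,-42 \right)} = \left(-1 + 2 \left(-4\right)\right) 4 = \left(-1 - 8\right) 4 = \left(-9\right) 4 = -36$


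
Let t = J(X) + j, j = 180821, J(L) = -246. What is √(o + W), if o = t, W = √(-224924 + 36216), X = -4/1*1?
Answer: √(180575 + 2*I*√47177) ≈ 424.94 + 0.5111*I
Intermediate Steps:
X = -4 (X = -4*1*1 = -4*1 = -4)
W = 2*I*√47177 (W = √(-188708) = 2*I*√47177 ≈ 434.41*I)
t = 180575 (t = -246 + 180821 = 180575)
o = 180575
√(o + W) = √(180575 + 2*I*√47177)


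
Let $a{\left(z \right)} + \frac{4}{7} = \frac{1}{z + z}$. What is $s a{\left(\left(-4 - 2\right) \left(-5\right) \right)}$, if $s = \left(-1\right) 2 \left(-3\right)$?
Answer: $- \frac{233}{70} \approx -3.3286$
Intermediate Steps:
$s = 6$ ($s = \left(-2\right) \left(-3\right) = 6$)
$a{\left(z \right)} = - \frac{4}{7} + \frac{1}{2 z}$ ($a{\left(z \right)} = - \frac{4}{7} + \frac{1}{z + z} = - \frac{4}{7} + \frac{1}{2 z}$)
$s a{\left(\left(-4 - 2\right) \left(-5\right) \right)} = 6 \frac{7 - 8 \left(-4 - 2\right) \left(-5\right)}{14 \left(-4 - 2\right) \left(-5\right)} = 6 \frac{7 - 8 \left(\left(-6\right) \left(-5\right)\right)}{14 \left(\left(-6\right) \left(-5\right)\right)} = 6 \frac{7 - 240}{14 \cdot 30} = 6 \cdot \frac{1}{14} \cdot \frac{1}{30} \left(7 - 240\right) = 6 \cdot \frac{1}{14} \cdot \frac{1}{30} \left(-233\right) = 6 \left(- \frac{233}{420}\right) = - \frac{233}{70}$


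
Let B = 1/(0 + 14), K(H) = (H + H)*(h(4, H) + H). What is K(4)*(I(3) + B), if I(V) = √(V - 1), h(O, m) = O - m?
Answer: 16/7 + 32*√2 ≈ 47.541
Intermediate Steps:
I(V) = √(-1 + V)
K(H) = 8*H (K(H) = (H + H)*((4 - H) + H) = (2*H)*4 = 8*H)
B = 1/14 ≈ 0.071429
K(4)*(I(3) + B) = (8*4)*(√(-1 + 3) + 1/14) = 32*(√2 + 1/14) = 32*(1/14 + √2) = 16/7 + 32*√2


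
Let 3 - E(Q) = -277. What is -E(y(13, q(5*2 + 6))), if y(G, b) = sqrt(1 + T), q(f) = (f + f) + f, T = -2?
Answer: -280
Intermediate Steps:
q(f) = 3*f (q(f) = 2*f + f = 3*f)
y(G, b) = I (y(G, b) = sqrt(1 - 2) = sqrt(-1) = I)
E(Q) = 280 (E(Q) = 3 - 1*(-277) = 3 + 277 = 280)
-E(y(13, q(5*2 + 6))) = -1*280 = -280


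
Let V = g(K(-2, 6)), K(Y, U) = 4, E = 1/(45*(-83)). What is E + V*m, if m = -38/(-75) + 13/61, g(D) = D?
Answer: 3279523/1139175 ≈ 2.8789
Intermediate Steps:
E = -1/3735 (E = (1/45)*(-1/83) = -1/3735 ≈ -0.00026774)
m = 3293/4575 (m = -38*(-1/75) + 13*(1/61) = 38/75 + 13/61 = 3293/4575 ≈ 0.71978)
V = 4
E + V*m = -1/3735 + 4*(3293/4575) = -1/3735 + 13172/4575 = 3279523/1139175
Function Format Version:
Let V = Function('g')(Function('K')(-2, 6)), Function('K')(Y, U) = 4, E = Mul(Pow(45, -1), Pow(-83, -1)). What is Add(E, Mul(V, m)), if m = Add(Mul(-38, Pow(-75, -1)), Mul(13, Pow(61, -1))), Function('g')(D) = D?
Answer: Rational(3279523, 1139175) ≈ 2.8789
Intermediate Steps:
E = Rational(-1, 3735) (E = Mul(Rational(1, 45), Rational(-1, 83)) = Rational(-1, 3735) ≈ -0.00026774)
m = Rational(3293, 4575) (m = Add(Mul(-38, Rational(-1, 75)), Mul(13, Rational(1, 61))) = Add(Rational(38, 75), Rational(13, 61)) = Rational(3293, 4575) ≈ 0.71978)
V = 4
Add(E, Mul(V, m)) = Add(Rational(-1, 3735), Mul(4, Rational(3293, 4575))) = Add(Rational(-1, 3735), Rational(13172, 4575)) = Rational(3279523, 1139175)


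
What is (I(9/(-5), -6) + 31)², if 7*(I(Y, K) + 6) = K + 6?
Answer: 625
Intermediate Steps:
I(Y, K) = -36/7 + K/7 (I(Y, K) = -6 + (K + 6)/7 = -6 + (6 + K)/7 = -6 + (6/7 + K/7) = -36/7 + K/7)
(I(9/(-5), -6) + 31)² = ((-36/7 + (⅐)*(-6)) + 31)² = ((-36/7 - 6/7) + 31)² = (-6 + 31)² = 25² = 625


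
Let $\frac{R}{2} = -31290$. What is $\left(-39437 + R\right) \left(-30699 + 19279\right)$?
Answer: $1165034140$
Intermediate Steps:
$R = -62580$ ($R = 2 \left(-31290\right) = -62580$)
$\left(-39437 + R\right) \left(-30699 + 19279\right) = \left(-39437 - 62580\right) \left(-30699 + 19279\right) = \left(-102017\right) \left(-11420\right) = 1165034140$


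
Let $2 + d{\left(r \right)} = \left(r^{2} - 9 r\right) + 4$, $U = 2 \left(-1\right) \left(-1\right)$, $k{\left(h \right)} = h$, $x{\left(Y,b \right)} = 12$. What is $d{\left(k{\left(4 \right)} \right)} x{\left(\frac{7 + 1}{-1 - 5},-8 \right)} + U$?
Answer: $-214$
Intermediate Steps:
$U = 2$ ($U = \left(-2\right) \left(-1\right) = 2$)
$d{\left(r \right)} = 2 + r^{2} - 9 r$ ($d{\left(r \right)} = -2 + \left(\left(r^{2} - 9 r\right) + 4\right) = -2 + \left(4 + r^{2} - 9 r\right) = 2 + r^{2} - 9 r$)
$d{\left(k{\left(4 \right)} \right)} x{\left(\frac{7 + 1}{-1 - 5},-8 \right)} + U = \left(2 + 4^{2} - 36\right) 12 + 2 = \left(2 + 16 - 36\right) 12 + 2 = \left(-18\right) 12 + 2 = -216 + 2 = -214$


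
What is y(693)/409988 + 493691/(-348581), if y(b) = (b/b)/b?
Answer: -140268317947063/99039420730404 ≈ -1.4163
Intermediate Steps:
y(b) = 1/b
y(693)/409988 + 493691/(-348581) = 1/(693*409988) + 493691/(-348581) = (1/693)*(1/409988) + 493691*(-1/348581) = 1/284121684 - 493691/348581 = -140268317947063/99039420730404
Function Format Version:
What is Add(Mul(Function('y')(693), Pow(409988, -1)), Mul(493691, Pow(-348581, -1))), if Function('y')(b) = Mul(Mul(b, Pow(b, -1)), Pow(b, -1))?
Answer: Rational(-140268317947063, 99039420730404) ≈ -1.4163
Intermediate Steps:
Function('y')(b) = Pow(b, -1) (Function('y')(b) = Mul(1, Pow(b, -1)) = Pow(b, -1))
Add(Mul(Function('y')(693), Pow(409988, -1)), Mul(493691, Pow(-348581, -1))) = Add(Mul(Pow(693, -1), Pow(409988, -1)), Mul(493691, Pow(-348581, -1))) = Add(Mul(Rational(1, 693), Rational(1, 409988)), Mul(493691, Rational(-1, 348581))) = Add(Rational(1, 284121684), Rational(-493691, 348581)) = Rational(-140268317947063, 99039420730404)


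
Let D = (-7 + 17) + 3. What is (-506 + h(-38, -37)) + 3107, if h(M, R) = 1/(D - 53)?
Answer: 104039/40 ≈ 2601.0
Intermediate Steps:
D = 13 (D = 10 + 3 = 13)
h(M, R) = -1/40 (h(M, R) = 1/(13 - 53) = 1/(-40) = -1/40)
(-506 + h(-38, -37)) + 3107 = (-506 - 1/40) + 3107 = -20241/40 + 3107 = 104039/40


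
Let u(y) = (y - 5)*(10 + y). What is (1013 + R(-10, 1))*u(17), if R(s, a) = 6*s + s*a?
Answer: 305532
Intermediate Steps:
R(s, a) = 6*s + a*s
u(y) = (-5 + y)*(10 + y)
(1013 + R(-10, 1))*u(17) = (1013 - 10*(6 + 1))*(-50 + 17² + 5*17) = (1013 - 10*7)*(-50 + 289 + 85) = (1013 - 70)*324 = 943*324 = 305532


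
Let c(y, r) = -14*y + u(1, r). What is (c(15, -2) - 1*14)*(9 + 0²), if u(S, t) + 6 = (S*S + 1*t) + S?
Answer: -2070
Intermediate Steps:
u(S, t) = -6 + S + t + S² (u(S, t) = -6 + ((S*S + 1*t) + S) = -6 + ((S² + t) + S) = -6 + ((t + S²) + S) = -6 + (S + t + S²) = -6 + S + t + S²)
c(y, r) = -4 + r - 14*y (c(y, r) = -14*y + (-6 + 1 + r + 1²) = -14*y + (-6 + 1 + r + 1) = -14*y + (-4 + r) = -4 + r - 14*y)
(c(15, -2) - 1*14)*(9 + 0²) = ((-4 - 2 - 14*15) - 1*14)*(9 + 0²) = ((-4 - 2 - 210) - 14)*(9 + 0) = (-216 - 14)*9 = -230*9 = -2070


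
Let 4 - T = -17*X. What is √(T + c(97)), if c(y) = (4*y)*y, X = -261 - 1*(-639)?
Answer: √44066 ≈ 209.92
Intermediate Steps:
X = 378 (X = -261 + 639 = 378)
c(y) = 4*y²
T = 6430 (T = 4 - (-17)*378 = 4 - 1*(-6426) = 4 + 6426 = 6430)
√(T + c(97)) = √(6430 + 4*97²) = √(6430 + 4*9409) = √(6430 + 37636) = √44066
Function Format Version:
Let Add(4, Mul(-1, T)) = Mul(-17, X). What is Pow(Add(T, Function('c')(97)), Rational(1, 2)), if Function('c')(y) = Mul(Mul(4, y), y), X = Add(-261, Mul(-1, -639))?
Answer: Pow(44066, Rational(1, 2)) ≈ 209.92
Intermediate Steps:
X = 378 (X = Add(-261, 639) = 378)
Function('c')(y) = Mul(4, Pow(y, 2))
T = 6430 (T = Add(4, Mul(-1, Mul(-17, 378))) = Add(4, Mul(-1, -6426)) = Add(4, 6426) = 6430)
Pow(Add(T, Function('c')(97)), Rational(1, 2)) = Pow(Add(6430, Mul(4, Pow(97, 2))), Rational(1, 2)) = Pow(Add(6430, Mul(4, 9409)), Rational(1, 2)) = Pow(Add(6430, 37636), Rational(1, 2)) = Pow(44066, Rational(1, 2))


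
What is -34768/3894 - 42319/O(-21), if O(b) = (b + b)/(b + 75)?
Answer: 741434149/13629 ≈ 54401.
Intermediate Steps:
O(b) = 2*b/(75 + b) (O(b) = (2*b)/(75 + b) = 2*b/(75 + b))
-34768/3894 - 42319/O(-21) = -34768/3894 - 42319/(2*(-21)/(75 - 21)) = -34768*1/3894 - 42319/(2*(-21)/54) = -17384/1947 - 42319/(2*(-21)*(1/54)) = -17384/1947 - 42319/(-7/9) = -17384/1947 - 42319*(-9/7) = -17384/1947 + 380871/7 = 741434149/13629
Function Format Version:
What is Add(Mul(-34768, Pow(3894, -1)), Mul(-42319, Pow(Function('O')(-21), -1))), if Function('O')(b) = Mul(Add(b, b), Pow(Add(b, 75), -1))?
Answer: Rational(741434149, 13629) ≈ 54401.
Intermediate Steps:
Function('O')(b) = Mul(2, b, Pow(Add(75, b), -1)) (Function('O')(b) = Mul(Mul(2, b), Pow(Add(75, b), -1)) = Mul(2, b, Pow(Add(75, b), -1)))
Add(Mul(-34768, Pow(3894, -1)), Mul(-42319, Pow(Function('O')(-21), -1))) = Add(Mul(-34768, Pow(3894, -1)), Mul(-42319, Pow(Mul(2, -21, Pow(Add(75, -21), -1)), -1))) = Add(Mul(-34768, Rational(1, 3894)), Mul(-42319, Pow(Mul(2, -21, Pow(54, -1)), -1))) = Add(Rational(-17384, 1947), Mul(-42319, Pow(Mul(2, -21, Rational(1, 54)), -1))) = Add(Rational(-17384, 1947), Mul(-42319, Pow(Rational(-7, 9), -1))) = Add(Rational(-17384, 1947), Mul(-42319, Rational(-9, 7))) = Add(Rational(-17384, 1947), Rational(380871, 7)) = Rational(741434149, 13629)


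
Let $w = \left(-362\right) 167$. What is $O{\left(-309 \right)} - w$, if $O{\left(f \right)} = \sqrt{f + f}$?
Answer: $60454 + i \sqrt{618} \approx 60454.0 + 24.86 i$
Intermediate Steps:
$O{\left(f \right)} = \sqrt{2} \sqrt{f}$ ($O{\left(f \right)} = \sqrt{2 f} = \sqrt{2} \sqrt{f}$)
$w = -60454$
$O{\left(-309 \right)} - w = \sqrt{2} \sqrt{-309} - -60454 = \sqrt{2} i \sqrt{309} + 60454 = i \sqrt{618} + 60454 = 60454 + i \sqrt{618}$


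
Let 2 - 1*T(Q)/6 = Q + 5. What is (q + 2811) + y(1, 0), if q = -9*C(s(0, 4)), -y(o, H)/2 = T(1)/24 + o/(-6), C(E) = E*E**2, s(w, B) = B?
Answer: 6712/3 ≈ 2237.3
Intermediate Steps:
T(Q) = -18 - 6*Q (T(Q) = 12 - 6*(Q + 5) = 12 - 6*(5 + Q) = 12 + (-30 - 6*Q) = -18 - 6*Q)
C(E) = E**3
y(o, H) = 2 + o/3 (y(o, H) = -2*((-18 - 6*1)/24 + o/(-6)) = -2*((-18 - 6)*(1/24) + o*(-1/6)) = -2*(-24*1/24 - o/6) = -2*(-1 - o/6) = 2 + o/3)
q = -576 (q = -9*4**3 = -9*64 = -576)
(q + 2811) + y(1, 0) = (-576 + 2811) + (2 + (1/3)*1) = 2235 + (2 + 1/3) = 2235 + 7/3 = 6712/3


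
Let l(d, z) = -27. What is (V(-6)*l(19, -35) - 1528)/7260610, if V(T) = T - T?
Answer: -764/3630305 ≈ -0.00021045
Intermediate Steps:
V(T) = 0
(V(-6)*l(19, -35) - 1528)/7260610 = (0*(-27) - 1528)/7260610 = (0 - 1528)*(1/7260610) = -1528*1/7260610 = -764/3630305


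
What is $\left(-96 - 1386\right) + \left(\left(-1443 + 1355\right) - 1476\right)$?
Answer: $-3046$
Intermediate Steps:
$\left(-96 - 1386\right) + \left(\left(-1443 + 1355\right) - 1476\right) = -1482 - 1564 = -3046$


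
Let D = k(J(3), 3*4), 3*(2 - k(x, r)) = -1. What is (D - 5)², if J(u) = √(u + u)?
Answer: 64/9 ≈ 7.1111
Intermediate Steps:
J(u) = √2*√u (J(u) = √(2*u) = √2*√u)
k(x, r) = 7/3 (k(x, r) = 2 - ⅓*(-1) = 2 + ⅓ = 7/3)
D = 7/3 ≈ 2.3333
(D - 5)² = (7/3 - 5)² = (-8/3)² = 64/9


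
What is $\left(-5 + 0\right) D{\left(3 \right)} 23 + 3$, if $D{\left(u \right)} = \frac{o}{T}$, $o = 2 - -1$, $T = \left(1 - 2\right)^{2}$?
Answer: $-342$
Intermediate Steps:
$T = 1$ ($T = \left(-1\right)^{2} = 1$)
$o = 3$ ($o = 2 + 1 = 3$)
$D{\left(u \right)} = 3$ ($D{\left(u \right)} = \frac{3}{1} = 3 \cdot 1 = 3$)
$\left(-5 + 0\right) D{\left(3 \right)} 23 + 3 = \left(-5 + 0\right) 3 \cdot 23 + 3 = \left(-5\right) 3 \cdot 23 + 3 = \left(-15\right) 23 + 3 = -345 + 3 = -342$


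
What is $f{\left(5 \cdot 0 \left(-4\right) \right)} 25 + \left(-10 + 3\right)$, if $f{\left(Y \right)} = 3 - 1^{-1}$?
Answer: $43$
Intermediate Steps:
$f{\left(Y \right)} = 2$ ($f{\left(Y \right)} = 3 - 1 = 2$)
$f{\left(5 \cdot 0 \left(-4\right) \right)} 25 + \left(-10 + 3\right) = 2 \cdot 25 + \left(-10 + 3\right) = 50 - 7 = 43$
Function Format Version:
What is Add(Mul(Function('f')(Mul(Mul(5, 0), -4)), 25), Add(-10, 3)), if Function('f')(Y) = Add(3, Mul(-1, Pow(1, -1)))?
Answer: 43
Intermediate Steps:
Function('f')(Y) = 2 (Function('f')(Y) = Add(3, Mul(-1, 1)) = Add(3, -1) = 2)
Add(Mul(Function('f')(Mul(Mul(5, 0), -4)), 25), Add(-10, 3)) = Add(Mul(2, 25), Add(-10, 3)) = Add(50, -7) = 43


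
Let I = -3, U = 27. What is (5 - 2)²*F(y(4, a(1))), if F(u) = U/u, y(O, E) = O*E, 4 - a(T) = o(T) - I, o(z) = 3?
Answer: -243/8 ≈ -30.375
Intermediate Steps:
a(T) = -2 (a(T) = 4 - (3 - 1*(-3)) = 4 - (3 + 3) = 4 - 1*6 = 4 - 6 = -2)
y(O, E) = E*O
F(u) = 27/u
(5 - 2)²*F(y(4, a(1))) = (5 - 2)²*(27/((-2*4))) = 3²*(27/(-8)) = 9*(27*(-⅛)) = 9*(-27/8) = -243/8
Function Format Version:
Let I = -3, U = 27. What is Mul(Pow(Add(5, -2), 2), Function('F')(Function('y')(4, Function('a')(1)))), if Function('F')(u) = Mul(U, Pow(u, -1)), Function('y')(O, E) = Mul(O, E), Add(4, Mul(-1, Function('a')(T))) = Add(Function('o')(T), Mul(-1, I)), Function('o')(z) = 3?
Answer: Rational(-243, 8) ≈ -30.375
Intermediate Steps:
Function('a')(T) = -2 (Function('a')(T) = Add(4, Mul(-1, Add(3, Mul(-1, -3)))) = Add(4, Mul(-1, Add(3, 3))) = Add(4, Mul(-1, 6)) = Add(4, -6) = -2)
Function('y')(O, E) = Mul(E, O)
Function('F')(u) = Mul(27, Pow(u, -1))
Mul(Pow(Add(5, -2), 2), Function('F')(Function('y')(4, Function('a')(1)))) = Mul(Pow(Add(5, -2), 2), Mul(27, Pow(Mul(-2, 4), -1))) = Mul(Pow(3, 2), Mul(27, Pow(-8, -1))) = Mul(9, Mul(27, Rational(-1, 8))) = Mul(9, Rational(-27, 8)) = Rational(-243, 8)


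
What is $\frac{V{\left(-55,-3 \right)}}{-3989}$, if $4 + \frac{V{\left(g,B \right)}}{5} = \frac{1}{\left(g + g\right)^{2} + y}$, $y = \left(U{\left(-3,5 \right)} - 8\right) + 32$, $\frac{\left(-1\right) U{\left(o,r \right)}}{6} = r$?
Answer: $\frac{241875}{48242966} \approx 0.0050137$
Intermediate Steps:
$U{\left(o,r \right)} = - 6 r$
$y = -6$ ($y = \left(\left(-6\right) 5 - 8\right) + 32 = \left(-30 - 8\right) + 32 = -38 + 32 = -6$)
$V{\left(g,B \right)} = -20 + \frac{5}{-6 + 4 g^{2}}$ ($V{\left(g,B \right)} = -20 + \frac{5}{\left(g + g\right)^{2} - 6} = -20 + \frac{5}{\left(2 g\right)^{2} - 6} = -20 + \frac{5}{4 g^{2} - 6} = -20 + \frac{5}{-6 + 4 g^{2}}$)
$\frac{V{\left(-55,-3 \right)}}{-3989} = \frac{\frac{5}{2} \frac{1}{-3 + 2 \left(-55\right)^{2}} \left(25 - 16 \left(-55\right)^{2}\right)}{-3989} = \frac{5 \left(25 - 48400\right)}{2 \left(-3 + 2 \cdot 3025\right)} \left(- \frac{1}{3989}\right) = \frac{5 \left(25 - 48400\right)}{2 \left(-3 + 6050\right)} \left(- \frac{1}{3989}\right) = \frac{5}{2} \cdot \frac{1}{6047} \left(-48375\right) \left(- \frac{1}{3989}\right) = \left(- \frac{241875}{12094}\right) \left(- \frac{1}{3989}\right) = \frac{241875}{48242966}$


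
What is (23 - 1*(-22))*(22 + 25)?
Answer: 2115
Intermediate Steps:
(23 - 1*(-22))*(22 + 25) = (23 + 22)*47 = 45*47 = 2115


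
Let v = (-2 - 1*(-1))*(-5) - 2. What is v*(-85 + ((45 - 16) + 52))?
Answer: -12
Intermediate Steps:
v = 3 (v = (-2 + 1)*(-5) - 2 = -1*(-5) - 2 = 5 - 2 = 3)
v*(-85 + ((45 - 16) + 52)) = 3*(-85 + ((45 - 16) + 52)) = 3*(-85 + (29 + 52)) = 3*(-85 + 81) = 3*(-4) = -12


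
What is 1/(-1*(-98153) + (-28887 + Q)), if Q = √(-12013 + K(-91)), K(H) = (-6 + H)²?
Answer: 34633/2398890680 - I*√651/2398890680 ≈ 1.4437e-5 - 1.0636e-8*I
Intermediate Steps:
Q = 2*I*√651 (Q = √(-12013 + (-6 - 91)²) = √(-12013 + (-97)²) = √(-12013 + 9409) = √(-2604) = 2*I*√651 ≈ 51.029*I)
1/(-1*(-98153) + (-28887 + Q)) = 1/(-1*(-98153) + (-28887 + 2*I*√651)) = 1/(98153 + (-28887 + 2*I*√651)) = 1/(69266 + 2*I*√651)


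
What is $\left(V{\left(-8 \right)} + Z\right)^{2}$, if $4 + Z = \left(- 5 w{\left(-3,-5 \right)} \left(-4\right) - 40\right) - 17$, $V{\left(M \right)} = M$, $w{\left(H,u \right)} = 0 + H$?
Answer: $16641$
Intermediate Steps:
$w{\left(H,u \right)} = H$
$Z = -121$ ($Z = -4 + \left(\left(\left(-5\right) \left(-3\right) \left(-4\right) - 40\right) - 17\right) = -4 + \left(\left(15 \left(-4\right) - 40\right) - 17\right) = -4 - 117 = -121$)
$\left(V{\left(-8 \right)} + Z\right)^{2} = \left(-8 - 121\right)^{2} = \left(-129\right)^{2} = 16641$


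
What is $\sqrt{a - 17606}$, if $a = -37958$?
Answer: $2 i \sqrt{13891} \approx 235.72 i$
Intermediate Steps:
$\sqrt{a - 17606} = \sqrt{-37958 - 17606} = \sqrt{-55564} = 2 i \sqrt{13891}$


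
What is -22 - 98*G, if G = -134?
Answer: 13110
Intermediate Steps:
-22 - 98*G = -22 - 98*(-134) = -22 + 13132 = 13110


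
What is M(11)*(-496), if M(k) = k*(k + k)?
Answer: -120032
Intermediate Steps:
M(k) = 2*k² (M(k) = k*(2*k) = 2*k²)
M(11)*(-496) = (2*11²)*(-496) = (2*121)*(-496) = 242*(-496) = -120032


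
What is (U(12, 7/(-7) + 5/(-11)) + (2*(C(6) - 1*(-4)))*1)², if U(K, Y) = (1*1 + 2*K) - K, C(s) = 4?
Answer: 841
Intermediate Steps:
U(K, Y) = 1 + K (U(K, Y) = (1 + 2*K) - K = 1 + K)
(U(12, 7/(-7) + 5/(-11)) + (2*(C(6) - 1*(-4)))*1)² = ((1 + 12) + (2*(4 - 1*(-4)))*1)² = (13 + (2*(4 + 4))*1)² = (13 + (2*8)*1)² = (13 + 16*1)² = (13 + 16)² = 29² = 841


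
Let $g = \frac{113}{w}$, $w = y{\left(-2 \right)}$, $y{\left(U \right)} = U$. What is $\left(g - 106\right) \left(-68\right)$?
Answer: $11050$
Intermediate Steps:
$w = -2$
$g = - \frac{113}{2}$ ($g = \frac{113}{-2} = 113 \left(- \frac{1}{2}\right) = - \frac{113}{2} \approx -56.5$)
$\left(g - 106\right) \left(-68\right) = \left(- \frac{113}{2} - 106\right) \left(-68\right) = \left(- \frac{325}{2}\right) \left(-68\right) = 11050$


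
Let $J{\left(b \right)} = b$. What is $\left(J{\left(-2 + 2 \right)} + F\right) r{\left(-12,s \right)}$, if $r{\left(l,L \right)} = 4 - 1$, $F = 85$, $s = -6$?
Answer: $255$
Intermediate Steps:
$r{\left(l,L \right)} = 3$
$\left(J{\left(-2 + 2 \right)} + F\right) r{\left(-12,s \right)} = \left(\left(-2 + 2\right) + 85\right) 3 = \left(0 + 85\right) 3 = 85 \cdot 3 = 255$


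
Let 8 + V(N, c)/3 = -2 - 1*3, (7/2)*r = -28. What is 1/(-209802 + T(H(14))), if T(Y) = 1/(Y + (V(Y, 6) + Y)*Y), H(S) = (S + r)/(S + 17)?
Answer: -7032/1475328625 ≈ -4.7664e-6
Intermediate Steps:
r = -8 (r = (2/7)*(-28) = -8)
V(N, c) = -39 (V(N, c) = -24 + 3*(-2 - 1*3) = -24 + 3*(-2 - 3) = -24 + 3*(-5) = -24 - 15 = -39)
H(S) = (-8 + S)/(17 + S) (H(S) = (S - 8)/(S + 17) = (-8 + S)/(17 + S))
T(Y) = 1/(Y + Y*(-39 + Y)) (T(Y) = 1/(Y + (-39 + Y)*Y) = 1/(Y + Y*(-39 + Y)))
1/(-209802 + T(H(14))) = 1/(-209802 + 1/((((-8 + 14)/(17 + 14)))*(-38 + (-8 + 14)/(17 + 14)))) = 1/(-209802 + 1/(((6/31))*(-38 + 6/31))) = 1/(-209802 + 1/((((1/31)*6))*(-38 + (1/31)*6))) = 1/(-209802 + 1/((6/31)*(-38 + 6/31))) = 1/(-209802 + 31/(6*(-1172/31))) = 1/(-209802 + (31/6)*(-31/1172)) = 1/(-209802 - 961/7032) = 1/(-1475328625/7032) = -7032/1475328625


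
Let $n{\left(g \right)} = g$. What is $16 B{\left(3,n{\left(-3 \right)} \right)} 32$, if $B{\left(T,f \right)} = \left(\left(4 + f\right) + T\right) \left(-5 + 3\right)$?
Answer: $-4096$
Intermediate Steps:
$B{\left(T,f \right)} = -8 - 2 T - 2 f$ ($B{\left(T,f \right)} = \left(4 + T + f\right) \left(-2\right) = -8 - 2 T - 2 f$)
$16 B{\left(3,n{\left(-3 \right)} \right)} 32 = 16 \left(-8 - 6 - -6\right) 32 = 16 \left(-8 - 6 + 6\right) 32 = 16 \left(-8\right) 32 = \left(-128\right) 32 = -4096$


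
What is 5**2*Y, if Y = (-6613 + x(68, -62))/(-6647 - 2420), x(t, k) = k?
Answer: 166875/9067 ≈ 18.405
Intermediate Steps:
Y = 6675/9067 (Y = (-6613 - 62)/(-6647 - 2420) = -6675/(-9067) = -6675*(-1/9067) = 6675/9067 ≈ 0.73619)
5**2*Y = 5**2*(6675/9067) = 25*(6675/9067) = 166875/9067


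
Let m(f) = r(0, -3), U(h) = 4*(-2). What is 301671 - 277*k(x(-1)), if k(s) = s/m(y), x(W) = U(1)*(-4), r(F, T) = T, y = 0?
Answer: 913877/3 ≈ 3.0463e+5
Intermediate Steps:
U(h) = -8
m(f) = -3
x(W) = 32 (x(W) = -8*(-4) = 32)
k(s) = -s/3 (k(s) = s/(-3) = s*(-⅓) = -s/3)
301671 - 277*k(x(-1)) = 301671 - (-277)*32/3 = 301671 - 277*(-32/3) = 301671 + 8864/3 = 913877/3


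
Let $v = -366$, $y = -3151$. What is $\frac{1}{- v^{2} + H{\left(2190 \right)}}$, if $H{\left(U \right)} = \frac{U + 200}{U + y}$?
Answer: $- \frac{961}{128734106} \approx -7.465 \cdot 10^{-6}$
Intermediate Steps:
$H{\left(U \right)} = \frac{200 + U}{-3151 + U}$ ($H{\left(U \right)} = \frac{U + 200}{U - 3151} = \frac{200 + U}{-3151 + U}$)
$\frac{1}{- v^{2} + H{\left(2190 \right)}} = \frac{1}{- \left(-366\right)^{2} + \frac{200 + 2190}{-3151 + 2190}} = \frac{1}{\left(-1\right) 133956 + \frac{1}{-961} \cdot 2390} = \frac{1}{-133956 - \frac{2390}{961}} = \frac{1}{- \frac{128734106}{961}} = - \frac{961}{128734106}$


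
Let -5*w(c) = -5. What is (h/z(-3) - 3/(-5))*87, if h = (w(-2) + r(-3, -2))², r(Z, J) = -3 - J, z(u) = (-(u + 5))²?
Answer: 261/5 ≈ 52.200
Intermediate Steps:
w(c) = 1 (w(c) = -⅕*(-5) = 1)
z(u) = (-5 - u)² (z(u) = (-(5 + u))² = (-5 - u)²)
h = 0 (h = (1 + (-3 - 1*(-2)))² = (1 + (-3 + 2))² = (1 - 1)² = 0² = 0)
(h/z(-3) - 3/(-5))*87 = (0/((5 - 3)²) - 3/(-5))*87 = (0/(2²) - 3*(-⅕))*87 = (0/4 + ⅗)*87 = (0*(¼) + ⅗)*87 = (0 + ⅗)*87 = (⅗)*87 = 261/5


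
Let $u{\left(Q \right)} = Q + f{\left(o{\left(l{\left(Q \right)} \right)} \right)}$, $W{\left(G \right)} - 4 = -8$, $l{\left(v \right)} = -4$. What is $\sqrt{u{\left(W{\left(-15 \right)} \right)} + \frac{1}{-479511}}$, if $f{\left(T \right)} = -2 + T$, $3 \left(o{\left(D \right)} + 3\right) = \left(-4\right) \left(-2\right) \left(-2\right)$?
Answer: $\frac{4 i \sqrt{22886633798}}{159837} \approx 3.7859 i$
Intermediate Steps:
$W{\left(G \right)} = -4$ ($W{\left(G \right)} = 4 - 8 = -4$)
$o{\left(D \right)} = - \frac{25}{3}$ ($o{\left(D \right)} = -3 + \frac{\left(-4\right) \left(-2\right) \left(-2\right)}{3} = -3 + \frac{8 \left(-2\right)}{3} = -3 + \frac{1}{3} \left(-16\right) = -3 - \frac{16}{3} = - \frac{25}{3}$)
$u{\left(Q \right)} = - \frac{31}{3} + Q$ ($u{\left(Q \right)} = Q - \frac{31}{3} = - \frac{31}{3} + Q$)
$\sqrt{u{\left(W{\left(-15 \right)} \right)} + \frac{1}{-479511}} = \sqrt{\left(- \frac{31}{3} - 4\right) + \frac{1}{-479511}} = \sqrt{- \frac{43}{3} - \frac{1}{479511}} = \sqrt{- \frac{6872992}{479511}} = \frac{4 i \sqrt{22886633798}}{159837}$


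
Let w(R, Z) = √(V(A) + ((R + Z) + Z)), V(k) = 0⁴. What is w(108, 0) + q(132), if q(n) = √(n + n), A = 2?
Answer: 2*√66 + 6*√3 ≈ 26.640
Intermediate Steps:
V(k) = 0
q(n) = √2*√n (q(n) = √(2*n) = √2*√n)
w(R, Z) = √(R + 2*Z) (w(R, Z) = √(0 + ((R + Z) + Z)) = √(0 + (R + 2*Z)) = √(R + 2*Z))
w(108, 0) + q(132) = √(108 + 2*0) + √2*√132 = √(108 + 0) + √2*(2*√33) = √108 + 2*√66 = 6*√3 + 2*√66 = 2*√66 + 6*√3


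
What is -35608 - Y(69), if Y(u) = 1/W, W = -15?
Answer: -534119/15 ≈ -35608.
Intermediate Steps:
Y(u) = -1/15 (Y(u) = 1/(-15) = -1/15)
-35608 - Y(69) = -35608 - 1*(-1/15) = -35608 + 1/15 = -534119/15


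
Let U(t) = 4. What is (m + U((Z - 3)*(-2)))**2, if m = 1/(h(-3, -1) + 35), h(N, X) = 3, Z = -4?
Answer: 23409/1444 ≈ 16.211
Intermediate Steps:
m = 1/38 (m = 1/(3 + 35) = 1/38 ≈ 0.026316)
(m + U((Z - 3)*(-2)))**2 = (1/38 + 4)**2 = (153/38)**2 = 23409/1444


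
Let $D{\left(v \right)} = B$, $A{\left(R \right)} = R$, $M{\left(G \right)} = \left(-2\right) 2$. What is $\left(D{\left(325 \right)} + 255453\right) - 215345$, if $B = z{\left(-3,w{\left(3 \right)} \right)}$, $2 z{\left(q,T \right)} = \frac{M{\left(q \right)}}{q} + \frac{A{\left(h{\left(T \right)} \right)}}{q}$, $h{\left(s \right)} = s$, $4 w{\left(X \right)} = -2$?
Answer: $\frac{160435}{4} \approx 40109.0$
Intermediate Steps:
$w{\left(X \right)} = - \frac{1}{2}$ ($w{\left(X \right)} = \frac{1}{4} \left(-2\right) = - \frac{1}{2}$)
$M{\left(G \right)} = -4$
$z{\left(q,T \right)} = - \frac{2}{q} + \frac{T}{2 q}$ ($z{\left(q,T \right)} = \frac{- \frac{4}{q} + \frac{T}{q}}{2} = - \frac{2}{q} + \frac{T}{2 q}$)
$B = \frac{3}{4}$ ($B = \frac{-4 - \frac{1}{2}}{2 \left(-3\right)} = \frac{1}{2} \left(- \frac{1}{3}\right) \left(- \frac{9}{2}\right) = \frac{3}{4} \approx 0.75$)
$D{\left(v \right)} = \frac{3}{4}$
$\left(D{\left(325 \right)} + 255453\right) - 215345 = \left(\frac{3}{4} + 255453\right) - 215345 = \frac{1021815}{4} - 215345 = \frac{160435}{4}$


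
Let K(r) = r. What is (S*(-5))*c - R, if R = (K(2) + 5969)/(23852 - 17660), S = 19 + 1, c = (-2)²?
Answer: -2482771/6192 ≈ -400.96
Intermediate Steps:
c = 4
S = 20
R = 5971/6192 (R = (2 + 5969)/(23852 - 17660) = 5971/6192 ≈ 0.96431)
(S*(-5))*c - R = (20*(-5))*4 - 1*5971/6192 = -100*4 - 5971/6192 = -400 - 5971/6192 = -2482771/6192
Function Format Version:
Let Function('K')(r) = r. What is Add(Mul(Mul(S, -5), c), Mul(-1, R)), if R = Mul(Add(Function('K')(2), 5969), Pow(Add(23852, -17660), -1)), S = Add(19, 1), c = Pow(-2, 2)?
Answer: Rational(-2482771, 6192) ≈ -400.96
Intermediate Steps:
c = 4
S = 20
R = Rational(5971, 6192) (R = Mul(Add(2, 5969), Pow(Add(23852, -17660), -1)) = Mul(5971, Pow(6192, -1)) = Mul(5971, Rational(1, 6192)) = Rational(5971, 6192) ≈ 0.96431)
Add(Mul(Mul(S, -5), c), Mul(-1, R)) = Add(Mul(Mul(20, -5), 4), Mul(-1, Rational(5971, 6192))) = Add(Mul(-100, 4), Rational(-5971, 6192)) = Add(-400, Rational(-5971, 6192)) = Rational(-2482771, 6192)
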